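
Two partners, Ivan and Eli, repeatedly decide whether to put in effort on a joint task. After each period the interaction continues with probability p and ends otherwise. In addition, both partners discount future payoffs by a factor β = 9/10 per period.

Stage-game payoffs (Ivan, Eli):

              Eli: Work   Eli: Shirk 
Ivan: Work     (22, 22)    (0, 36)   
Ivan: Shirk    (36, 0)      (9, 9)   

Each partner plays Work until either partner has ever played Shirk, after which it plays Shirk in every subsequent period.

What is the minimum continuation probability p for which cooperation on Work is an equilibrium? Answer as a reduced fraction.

Expected continuation weight on next period's payoff is β·p = 9/10·p, which plays the role of the discount factor.
Cooperation requires 9/10·p ≥ (36−22)/(36−9) = 14/27, hence p ≥ 140/243.

140/243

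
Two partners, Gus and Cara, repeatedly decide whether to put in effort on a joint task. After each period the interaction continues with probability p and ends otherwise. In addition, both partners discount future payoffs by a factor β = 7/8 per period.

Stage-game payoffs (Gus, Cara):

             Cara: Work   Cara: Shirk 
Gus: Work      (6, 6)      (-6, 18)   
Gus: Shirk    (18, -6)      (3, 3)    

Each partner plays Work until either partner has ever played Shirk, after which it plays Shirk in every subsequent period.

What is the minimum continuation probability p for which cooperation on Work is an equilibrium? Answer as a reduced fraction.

Expected continuation weight on next period's payoff is β·p = 7/8·p, which plays the role of the discount factor.
Cooperation requires 7/8·p ≥ (18−6)/(18−3) = 4/5, hence p ≥ 32/35.

32/35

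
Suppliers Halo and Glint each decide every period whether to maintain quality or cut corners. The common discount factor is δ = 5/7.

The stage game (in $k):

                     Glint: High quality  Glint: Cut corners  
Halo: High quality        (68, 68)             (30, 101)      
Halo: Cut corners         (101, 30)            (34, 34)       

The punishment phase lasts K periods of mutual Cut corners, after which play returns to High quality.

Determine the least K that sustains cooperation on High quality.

IC: δ(1−δ^K)/(1−δ) ≥ (101−68)/(68−34) = 33/34.
With δ = 5/7: need 1 − δ^K ≥ 33/34·(1−5/7)/(5/7), i.e. δ^K ≤ 0.6118.
Since (5/7)^1 = 0.7143 and (5/7)^2 = 0.5102, the smallest such K is 2.

2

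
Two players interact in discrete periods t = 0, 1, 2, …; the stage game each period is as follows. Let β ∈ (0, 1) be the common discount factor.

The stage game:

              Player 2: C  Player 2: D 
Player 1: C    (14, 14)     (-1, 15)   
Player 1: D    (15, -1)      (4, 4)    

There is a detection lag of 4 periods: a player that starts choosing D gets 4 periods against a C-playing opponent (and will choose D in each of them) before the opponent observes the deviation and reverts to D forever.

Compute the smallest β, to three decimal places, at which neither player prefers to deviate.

0.549

The best deviation is to choose D for all 4 undetected periods, earning 15 each, then 4 forever once detected.
Deviation value: 15(1−β^4)/(1−β) + 4β^4/(1−β); cooperation value: 14/(1−β).
IC: 14 ≥ 15(1−β^4) + 4β^4 = 15 − 11β^4.
So β^4 ≥ 1/11, giving β ≥ (1/11)^(1/4) ≈ 0.549.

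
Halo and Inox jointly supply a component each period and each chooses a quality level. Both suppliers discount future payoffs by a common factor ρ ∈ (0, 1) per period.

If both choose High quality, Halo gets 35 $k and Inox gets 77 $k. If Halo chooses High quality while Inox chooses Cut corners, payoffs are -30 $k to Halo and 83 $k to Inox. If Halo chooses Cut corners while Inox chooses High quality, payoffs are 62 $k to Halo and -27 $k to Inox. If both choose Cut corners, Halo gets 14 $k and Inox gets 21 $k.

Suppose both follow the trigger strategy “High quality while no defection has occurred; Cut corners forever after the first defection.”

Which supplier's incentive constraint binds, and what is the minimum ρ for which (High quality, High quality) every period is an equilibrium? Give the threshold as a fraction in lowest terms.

Halo's threshold: (62−35)/(62−14) = 9/16.
Inox's threshold: (83−77)/(83−21) = 3/31.
9/16 > 3/31, so Halo binds and ρ* = 9/16.

Halo; ρ ≥ 9/16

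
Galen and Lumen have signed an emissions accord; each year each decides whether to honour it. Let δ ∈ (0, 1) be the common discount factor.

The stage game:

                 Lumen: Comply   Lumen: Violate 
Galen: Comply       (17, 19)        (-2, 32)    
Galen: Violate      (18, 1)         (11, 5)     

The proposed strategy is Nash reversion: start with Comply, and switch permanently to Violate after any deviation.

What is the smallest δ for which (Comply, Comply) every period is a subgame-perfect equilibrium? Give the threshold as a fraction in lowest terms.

13/27

For Galen: deviation gain 18−17 = 1, per-period punishment loss 17−11 = 6. IC gives δ ≥ 1/7.
For Lumen: gain 13, loss 14 per period, so δ ≥ 13/27.
The tighter constraint is Lumen's, so cooperation needs δ ≥ 13/27.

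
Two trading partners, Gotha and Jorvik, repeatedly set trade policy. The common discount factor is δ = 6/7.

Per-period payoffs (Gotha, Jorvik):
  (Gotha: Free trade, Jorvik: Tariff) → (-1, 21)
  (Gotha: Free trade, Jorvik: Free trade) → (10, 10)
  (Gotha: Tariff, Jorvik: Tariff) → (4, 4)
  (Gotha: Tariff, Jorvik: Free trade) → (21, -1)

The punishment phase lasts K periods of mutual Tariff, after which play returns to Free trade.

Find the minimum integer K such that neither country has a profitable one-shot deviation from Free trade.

3

Need Σ_{k=1}^{K} δ^k ≥ (21−10)/(10−4) = 1.8333 at δ = 6/7.
At K = 2 the sum is 1.5918 < 1.8333; at K = 3 it is 2.2216 ≥ 1.8333.
So the minimum punishment length is K = 3.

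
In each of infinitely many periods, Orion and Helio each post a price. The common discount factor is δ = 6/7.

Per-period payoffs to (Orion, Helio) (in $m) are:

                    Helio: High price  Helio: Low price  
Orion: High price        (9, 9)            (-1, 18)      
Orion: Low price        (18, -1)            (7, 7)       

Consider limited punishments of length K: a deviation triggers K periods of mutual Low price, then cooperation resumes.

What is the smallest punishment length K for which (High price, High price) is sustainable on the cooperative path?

9

Need Σ_{k=1}^{K} δ^k ≥ (18−9)/(9−7) = 4.5000 at δ = 6/7.
At K = 8 the sum is 4.2519 < 4.5000; at K = 9 it is 4.5016 ≥ 4.5000.
So the minimum punishment length is K = 9.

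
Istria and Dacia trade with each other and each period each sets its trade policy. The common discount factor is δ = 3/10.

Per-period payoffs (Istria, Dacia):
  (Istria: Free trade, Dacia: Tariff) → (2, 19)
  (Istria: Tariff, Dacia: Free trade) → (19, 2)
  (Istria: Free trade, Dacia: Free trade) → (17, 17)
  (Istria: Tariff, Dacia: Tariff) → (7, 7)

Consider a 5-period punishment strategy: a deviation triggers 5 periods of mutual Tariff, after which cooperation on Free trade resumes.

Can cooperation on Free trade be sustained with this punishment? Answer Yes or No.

Comparing payoff streams over the 6 periods until play realigns: cooperate → 17(1+δ+…+δ^5); deviate → 19 + 7(δ+…+δ^5).
Cooperation is sustained iff (17−7)(δ+…+δ^5) ≥ 19−17.
δ+…+δ^5 = 3/10·(1−(3/10)^5)/(1−3/10) = 0.4275, and (19−17)/(17−7) = 0.2000.
0.4275 ≥ 0.2000, so cooperation is sustainable.

Yes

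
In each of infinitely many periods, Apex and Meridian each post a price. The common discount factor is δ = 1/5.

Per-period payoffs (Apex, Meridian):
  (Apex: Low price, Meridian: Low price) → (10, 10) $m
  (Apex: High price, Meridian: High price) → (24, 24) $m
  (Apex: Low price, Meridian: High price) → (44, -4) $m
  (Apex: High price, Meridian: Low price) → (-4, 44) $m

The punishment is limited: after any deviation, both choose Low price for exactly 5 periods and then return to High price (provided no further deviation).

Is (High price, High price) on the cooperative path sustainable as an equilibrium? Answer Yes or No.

No

Comparing payoff streams over the 6 periods until play realigns: cooperate → 24(1+δ+…+δ^5); deviate → 44 + 10(δ+…+δ^5).
Cooperation is sustained iff (24−10)(δ+…+δ^5) ≥ 44−24.
δ+…+δ^5 = 1/5·(1−(1/5)^5)/(1−1/5) = 0.2499, and (44−24)/(24−10) = 1.4286.
0.2499 < 1.4286, so cooperation is not sustainable.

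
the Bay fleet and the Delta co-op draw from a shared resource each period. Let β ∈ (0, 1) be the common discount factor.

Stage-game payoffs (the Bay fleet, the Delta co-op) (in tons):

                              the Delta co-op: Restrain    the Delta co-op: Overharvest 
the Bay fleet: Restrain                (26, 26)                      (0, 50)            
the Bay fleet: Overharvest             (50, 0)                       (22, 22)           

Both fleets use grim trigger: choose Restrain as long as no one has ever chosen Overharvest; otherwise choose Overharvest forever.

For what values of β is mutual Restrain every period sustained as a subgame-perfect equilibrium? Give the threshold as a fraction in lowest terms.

6/7

One-period gain from deviating is 50 − 26 = 24. The loss is 26 − 22 = 4 in every subsequent period, with present value 4·β/(1−β).
Deviation is unprofitable when 4·β/(1−β) ≥ 24, i.e. β/(1−β) ≥ 6.
Equivalently β ≥ 24/(24+4) = 6/7.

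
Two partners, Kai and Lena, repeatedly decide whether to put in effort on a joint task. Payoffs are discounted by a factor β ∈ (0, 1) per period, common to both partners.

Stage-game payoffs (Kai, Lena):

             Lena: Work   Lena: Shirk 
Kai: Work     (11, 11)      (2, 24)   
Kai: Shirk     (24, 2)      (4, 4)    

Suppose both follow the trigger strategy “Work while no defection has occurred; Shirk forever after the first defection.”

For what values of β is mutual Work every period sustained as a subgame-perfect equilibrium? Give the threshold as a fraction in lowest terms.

13/20

Under grim trigger the critical discount factor is (T−C)/(T−P) with T = 24, C = 11, P = 4.
β* = (24−11)/(24−4) = 13/20.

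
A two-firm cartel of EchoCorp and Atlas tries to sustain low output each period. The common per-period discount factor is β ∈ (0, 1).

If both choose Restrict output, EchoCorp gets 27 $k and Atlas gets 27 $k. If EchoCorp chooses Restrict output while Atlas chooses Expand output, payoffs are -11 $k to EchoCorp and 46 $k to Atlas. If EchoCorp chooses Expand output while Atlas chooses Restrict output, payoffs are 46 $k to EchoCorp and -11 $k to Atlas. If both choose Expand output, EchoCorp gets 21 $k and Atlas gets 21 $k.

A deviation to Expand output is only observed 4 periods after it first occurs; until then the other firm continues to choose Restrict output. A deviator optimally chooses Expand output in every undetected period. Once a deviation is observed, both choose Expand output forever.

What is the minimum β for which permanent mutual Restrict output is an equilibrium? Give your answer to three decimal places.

0.934

The best deviation is to choose Expand output for all 4 undetected periods, earning 46 each, then 21 forever once detected.
Deviation value: 46(1−β^4)/(1−β) + 21β^4/(1−β); cooperation value: 27/(1−β).
IC: 27 ≥ 46(1−β^4) + 21β^4 = 46 − 25β^4.
So β^4 ≥ 19/25, giving β ≥ (19/25)^(1/4) ≈ 0.934.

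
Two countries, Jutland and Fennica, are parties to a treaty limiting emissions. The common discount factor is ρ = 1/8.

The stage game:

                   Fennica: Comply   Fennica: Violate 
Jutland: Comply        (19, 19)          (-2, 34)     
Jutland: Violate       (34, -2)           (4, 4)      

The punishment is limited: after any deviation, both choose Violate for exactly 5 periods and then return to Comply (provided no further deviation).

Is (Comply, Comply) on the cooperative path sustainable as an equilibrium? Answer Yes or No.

No

Comparing payoff streams over the 6 periods until play realigns: cooperate → 19(1+ρ+…+ρ^5); deviate → 34 + 4(ρ+…+ρ^5).
Cooperation is sustained iff (19−4)(ρ+…+ρ^5) ≥ 34−19.
ρ+…+ρ^5 = 1/8·(1−(1/8)^5)/(1−1/8) = 0.1429, and (34−19)/(19−4) = 1.0000.
0.1429 < 1.0000, so cooperation is not sustainable.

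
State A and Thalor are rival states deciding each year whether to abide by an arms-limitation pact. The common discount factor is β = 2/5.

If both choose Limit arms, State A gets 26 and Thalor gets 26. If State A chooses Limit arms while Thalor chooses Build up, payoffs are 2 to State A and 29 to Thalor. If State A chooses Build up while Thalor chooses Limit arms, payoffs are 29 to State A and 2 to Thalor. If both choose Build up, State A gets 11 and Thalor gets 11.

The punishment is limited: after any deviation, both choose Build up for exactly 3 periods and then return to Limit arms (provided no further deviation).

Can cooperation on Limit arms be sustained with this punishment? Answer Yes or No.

Yes

A one-shot deviation gives 29 now, then 11 for 3 periods, then back to 26.
Gain from deviating: (29−26) today; loss: (26−11) in each of the next 3 periods.
No-deviation condition: (26−11)(β+…+β^3) ≥ 29−26, i.e. β+…+β^3 ≥ 1/5.
At β = 2/5: β+…+β^3 = 0.6240 ≥ 0.2000.
So cooperation is sustainable.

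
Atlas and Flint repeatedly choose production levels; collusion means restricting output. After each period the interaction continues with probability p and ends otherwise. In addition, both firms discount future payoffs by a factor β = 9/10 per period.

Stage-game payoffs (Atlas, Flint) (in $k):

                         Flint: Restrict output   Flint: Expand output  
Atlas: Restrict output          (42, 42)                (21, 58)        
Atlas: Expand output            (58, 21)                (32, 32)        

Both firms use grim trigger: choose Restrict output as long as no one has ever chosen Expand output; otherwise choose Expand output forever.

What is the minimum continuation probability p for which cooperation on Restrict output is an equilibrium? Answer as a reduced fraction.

80/117

With continuation probability p and discount β, the effective per-period discount factor is βp.
Grim-trigger IC: βp ≥ (58−42)/(58−32) = 8/13.
So p ≥ (8/13)/(9/10) = 80/117.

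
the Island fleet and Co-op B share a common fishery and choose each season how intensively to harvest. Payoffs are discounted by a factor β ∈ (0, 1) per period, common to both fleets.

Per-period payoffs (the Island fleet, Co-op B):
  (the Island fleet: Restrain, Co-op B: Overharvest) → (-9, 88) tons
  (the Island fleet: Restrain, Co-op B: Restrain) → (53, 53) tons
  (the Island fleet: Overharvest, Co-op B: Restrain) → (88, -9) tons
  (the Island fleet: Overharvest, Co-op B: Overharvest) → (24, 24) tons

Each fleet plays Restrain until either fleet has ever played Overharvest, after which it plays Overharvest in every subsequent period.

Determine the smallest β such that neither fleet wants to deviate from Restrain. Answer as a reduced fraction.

53/(1−β) ≥ 88 + 24β/(1−β)
53 ≥ 88 − 64β
β ≥ 35/64.

35/64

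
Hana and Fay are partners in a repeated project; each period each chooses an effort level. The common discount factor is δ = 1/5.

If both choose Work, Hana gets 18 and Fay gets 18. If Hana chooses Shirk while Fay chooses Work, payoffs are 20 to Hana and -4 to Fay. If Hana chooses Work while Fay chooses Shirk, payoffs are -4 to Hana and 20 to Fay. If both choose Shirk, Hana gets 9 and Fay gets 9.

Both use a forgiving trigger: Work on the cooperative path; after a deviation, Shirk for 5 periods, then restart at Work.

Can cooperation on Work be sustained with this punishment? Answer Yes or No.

Yes

Comparing payoff streams over the 6 periods until play realigns: cooperate → 18(1+δ+…+δ^5); deviate → 20 + 9(δ+…+δ^5).
Cooperation is sustained iff (18−9)(δ+…+δ^5) ≥ 20−18.
δ+…+δ^5 = 1/5·(1−(1/5)^5)/(1−1/5) = 0.2499, and (20−18)/(18−9) = 0.2222.
0.2499 ≥ 0.2222, so cooperation is sustainable.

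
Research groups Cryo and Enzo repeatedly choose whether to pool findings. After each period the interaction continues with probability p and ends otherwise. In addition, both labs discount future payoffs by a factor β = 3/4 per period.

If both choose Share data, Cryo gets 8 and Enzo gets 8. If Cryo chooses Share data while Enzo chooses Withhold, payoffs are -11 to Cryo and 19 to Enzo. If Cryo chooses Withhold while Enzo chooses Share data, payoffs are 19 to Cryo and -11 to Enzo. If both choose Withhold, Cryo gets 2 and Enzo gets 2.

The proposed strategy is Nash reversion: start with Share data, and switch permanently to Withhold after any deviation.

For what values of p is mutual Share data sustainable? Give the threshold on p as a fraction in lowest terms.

With continuation probability p and discount β, the effective per-period discount factor is βp.
Grim-trigger IC: βp ≥ (19−8)/(19−2) = 11/17.
So p ≥ (11/17)/(3/4) = 44/51.

44/51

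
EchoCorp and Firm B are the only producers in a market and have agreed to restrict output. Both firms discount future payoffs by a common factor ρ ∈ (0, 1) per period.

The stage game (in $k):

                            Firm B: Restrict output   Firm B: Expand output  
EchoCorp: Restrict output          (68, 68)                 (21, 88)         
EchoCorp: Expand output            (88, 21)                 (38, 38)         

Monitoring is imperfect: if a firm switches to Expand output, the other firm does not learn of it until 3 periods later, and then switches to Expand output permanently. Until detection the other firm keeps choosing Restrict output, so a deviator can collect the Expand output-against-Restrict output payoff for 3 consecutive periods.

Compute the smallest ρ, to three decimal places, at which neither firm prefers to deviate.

0.737

Deviating for the 3 undetected periods gains 88−68 = 20 per period over cooperation, then loses 68−38 = 30 per period forever once punishment starts.
Gain: 20(1 + ρ + … + ρ^2); loss: 30·ρ^3/(1−ρ).
No profitable deviation ⇔ 20(1−ρ^3) ≤ 30·ρ^3, i.e. ρ^3 ≥ 20/(20+30) = 2/5.
Hence ρ ≥ (2/5)^(1/3) ≈ 0.737.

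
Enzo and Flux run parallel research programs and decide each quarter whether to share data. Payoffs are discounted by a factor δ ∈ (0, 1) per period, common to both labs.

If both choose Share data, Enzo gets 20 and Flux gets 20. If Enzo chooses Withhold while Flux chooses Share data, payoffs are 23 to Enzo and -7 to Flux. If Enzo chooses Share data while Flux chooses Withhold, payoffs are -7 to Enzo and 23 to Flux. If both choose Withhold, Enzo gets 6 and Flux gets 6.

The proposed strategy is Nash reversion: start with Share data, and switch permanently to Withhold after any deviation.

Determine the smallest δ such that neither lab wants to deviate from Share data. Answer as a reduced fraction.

Cooperation forever yields 20 each period: 20/(1−δ).
Deviating yields 23 once, then 6 forever: 23 + 6δ/(1−δ).
No profitable deviation requires 20/(1−δ) ≥ 23 + 6δ/(1−δ).
Multiplying by (1−δ): 20 ≥ 23(1−δ) + 6δ = 23 − 17δ.
So 17δ ≥ 3, i.e. δ ≥ 3/17.

3/17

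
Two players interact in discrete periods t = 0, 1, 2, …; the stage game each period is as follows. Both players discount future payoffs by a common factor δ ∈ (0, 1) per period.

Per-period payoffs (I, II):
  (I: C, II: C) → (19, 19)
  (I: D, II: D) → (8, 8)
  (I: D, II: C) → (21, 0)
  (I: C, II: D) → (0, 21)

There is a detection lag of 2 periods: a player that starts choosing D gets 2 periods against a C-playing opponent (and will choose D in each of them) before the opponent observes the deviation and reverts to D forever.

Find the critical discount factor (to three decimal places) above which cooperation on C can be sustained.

The best deviation is to choose D for all 2 undetected periods, earning 21 each, then 8 forever once detected.
Deviation value: 21(1−δ^2)/(1−δ) + 8δ^2/(1−δ); cooperation value: 19/(1−δ).
IC: 19 ≥ 21(1−δ^2) + 8δ^2 = 21 − 13δ^2.
So δ^2 ≥ 2/13, giving δ ≥ (2/13)^(1/2) ≈ 0.392.

0.392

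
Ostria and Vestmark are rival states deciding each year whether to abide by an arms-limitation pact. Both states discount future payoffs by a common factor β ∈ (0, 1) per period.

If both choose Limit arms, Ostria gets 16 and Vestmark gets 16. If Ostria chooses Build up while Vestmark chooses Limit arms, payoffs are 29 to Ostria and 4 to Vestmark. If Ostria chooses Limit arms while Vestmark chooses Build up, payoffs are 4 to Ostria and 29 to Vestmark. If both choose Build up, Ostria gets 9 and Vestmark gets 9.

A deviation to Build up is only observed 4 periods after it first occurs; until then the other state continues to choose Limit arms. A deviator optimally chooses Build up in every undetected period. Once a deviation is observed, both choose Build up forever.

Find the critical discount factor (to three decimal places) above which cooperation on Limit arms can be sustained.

A deviator earns 29 for 4 periods, then 9 forever; cooperating earns 16 forever. Multiplying the IC by (1−β):
16 ≥ 29(1−β^4) + 9β^4, so 20·β^4 ≥ 13 and β^4 ≥ 13/20.
β ≥ (13/20)^(1/4) ≈ 0.898.

0.898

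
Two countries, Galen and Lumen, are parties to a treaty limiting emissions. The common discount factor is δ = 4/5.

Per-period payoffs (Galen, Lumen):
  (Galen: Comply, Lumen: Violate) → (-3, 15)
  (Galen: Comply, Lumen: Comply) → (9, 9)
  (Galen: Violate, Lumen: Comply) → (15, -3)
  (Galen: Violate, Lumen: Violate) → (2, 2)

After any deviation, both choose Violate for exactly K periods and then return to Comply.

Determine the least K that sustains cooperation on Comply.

Need Σ_{k=1}^{K} δ^k ≥ (15−9)/(9−2) = 0.8571 at δ = 4/5.
At K = 1 the sum is 0.8000 < 0.8571; at K = 2 it is 1.4400 ≥ 0.8571.
So the minimum punishment length is K = 2.

2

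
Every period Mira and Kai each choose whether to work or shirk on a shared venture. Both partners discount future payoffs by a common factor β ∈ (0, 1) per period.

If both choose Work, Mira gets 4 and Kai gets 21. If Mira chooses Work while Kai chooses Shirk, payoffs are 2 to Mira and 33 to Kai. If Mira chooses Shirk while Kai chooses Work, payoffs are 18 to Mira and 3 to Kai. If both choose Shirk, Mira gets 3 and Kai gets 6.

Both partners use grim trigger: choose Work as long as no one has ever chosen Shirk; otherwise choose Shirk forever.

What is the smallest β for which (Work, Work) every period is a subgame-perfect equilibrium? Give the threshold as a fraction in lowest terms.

14/15

Mira's threshold: (18−4)/(18−3) = 14/15.
Kai's threshold: (33−21)/(33−6) = 4/9.
14/15 > 4/9, so Mira binds and β* = 14/15.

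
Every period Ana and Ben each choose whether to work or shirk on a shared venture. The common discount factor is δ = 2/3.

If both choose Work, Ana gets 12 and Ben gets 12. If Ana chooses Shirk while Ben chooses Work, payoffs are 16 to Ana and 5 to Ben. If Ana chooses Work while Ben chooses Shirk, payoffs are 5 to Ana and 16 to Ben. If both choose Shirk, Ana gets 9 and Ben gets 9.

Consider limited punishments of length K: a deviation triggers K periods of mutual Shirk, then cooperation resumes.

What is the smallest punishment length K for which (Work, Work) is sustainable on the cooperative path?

Need Σ_{k=1}^{K} δ^k ≥ (16−12)/(12−9) = 1.3333 at δ = 2/3.
At K = 2 the sum is 1.1111 < 1.3333; at K = 3 it is 1.4074 ≥ 1.3333.
So the minimum punishment length is K = 3.

3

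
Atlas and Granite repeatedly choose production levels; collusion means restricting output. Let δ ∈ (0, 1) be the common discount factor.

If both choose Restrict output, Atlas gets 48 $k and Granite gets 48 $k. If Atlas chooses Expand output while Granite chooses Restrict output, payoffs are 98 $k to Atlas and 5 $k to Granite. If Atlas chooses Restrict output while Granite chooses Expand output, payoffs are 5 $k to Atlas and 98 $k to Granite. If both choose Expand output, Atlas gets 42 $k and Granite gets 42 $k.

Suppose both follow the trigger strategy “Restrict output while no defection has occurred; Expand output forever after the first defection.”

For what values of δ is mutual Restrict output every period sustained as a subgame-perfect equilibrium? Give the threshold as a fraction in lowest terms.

48/(1−δ) ≥ 98 + 42δ/(1−δ)
48 ≥ 98 − 56δ
δ ≥ 50/56 = 25/28.

25/28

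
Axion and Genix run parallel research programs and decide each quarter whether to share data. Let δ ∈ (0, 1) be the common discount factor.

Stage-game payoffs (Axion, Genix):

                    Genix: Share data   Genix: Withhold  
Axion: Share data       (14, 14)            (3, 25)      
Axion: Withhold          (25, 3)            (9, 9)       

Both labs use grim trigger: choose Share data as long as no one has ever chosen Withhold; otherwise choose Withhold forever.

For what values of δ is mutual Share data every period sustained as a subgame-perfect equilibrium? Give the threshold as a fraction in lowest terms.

14/(1−δ) ≥ 25 + 9δ/(1−δ)
14 ≥ 25 − 16δ
δ ≥ 11/16.

11/16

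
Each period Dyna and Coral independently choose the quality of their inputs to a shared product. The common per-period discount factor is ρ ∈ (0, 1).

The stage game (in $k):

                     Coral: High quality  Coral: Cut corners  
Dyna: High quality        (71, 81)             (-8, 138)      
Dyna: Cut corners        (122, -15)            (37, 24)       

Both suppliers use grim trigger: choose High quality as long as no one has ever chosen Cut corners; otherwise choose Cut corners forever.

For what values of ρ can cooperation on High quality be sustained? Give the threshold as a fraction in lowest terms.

Dyna: cooperation gives 71 each period; deviation gives 122 once then 37 forever.
  71/(1−ρ) ≥ 122 + 37ρ/(1−ρ) ⇒ ρ ≥ 51/85 = 3/5.
Coral: cooperation gives 81 each period; deviation gives 138 once then 24 forever.
  ρ ≥ 57/114 = 1/2.
Both must hold, so the binding constraint is Dyna's: ρ ≥ 3/5.

3/5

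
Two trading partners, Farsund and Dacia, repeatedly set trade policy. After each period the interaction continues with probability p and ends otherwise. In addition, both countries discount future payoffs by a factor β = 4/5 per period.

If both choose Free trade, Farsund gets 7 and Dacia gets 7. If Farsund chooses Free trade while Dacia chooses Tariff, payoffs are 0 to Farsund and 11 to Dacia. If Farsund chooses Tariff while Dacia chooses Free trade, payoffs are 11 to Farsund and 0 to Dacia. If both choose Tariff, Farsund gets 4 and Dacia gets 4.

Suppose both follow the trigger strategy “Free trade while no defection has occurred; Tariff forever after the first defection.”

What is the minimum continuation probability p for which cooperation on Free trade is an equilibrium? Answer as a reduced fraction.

With continuation probability p and discount β, the effective per-period discount factor is βp.
Grim-trigger IC: βp ≥ (11−7)/(11−4) = 4/7.
So p ≥ (4/7)/(4/5) = 5/7.

5/7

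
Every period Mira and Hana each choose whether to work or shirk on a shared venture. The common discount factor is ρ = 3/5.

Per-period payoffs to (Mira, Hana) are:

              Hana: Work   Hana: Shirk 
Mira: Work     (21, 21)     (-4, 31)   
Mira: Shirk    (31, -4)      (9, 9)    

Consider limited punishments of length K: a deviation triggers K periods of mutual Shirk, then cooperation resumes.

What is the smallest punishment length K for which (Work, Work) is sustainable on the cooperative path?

2

IC: ρ(1−ρ^K)/(1−ρ) ≥ (31−21)/(21−9) = 5/6.
With ρ = 3/5: need 1 − ρ^K ≥ 5/6·(1−3/5)/(3/5), i.e. ρ^K ≤ 0.4444.
Since (3/5)^1 = 0.6000 and (3/5)^2 = 0.3600, the smallest such K is 2.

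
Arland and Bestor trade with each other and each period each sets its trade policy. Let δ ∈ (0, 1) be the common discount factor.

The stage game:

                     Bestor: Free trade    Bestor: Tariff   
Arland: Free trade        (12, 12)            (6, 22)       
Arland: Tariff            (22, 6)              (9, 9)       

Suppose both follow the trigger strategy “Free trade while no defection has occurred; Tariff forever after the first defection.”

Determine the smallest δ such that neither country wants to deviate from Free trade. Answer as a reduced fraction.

One-period gain from deviating is 22 − 12 = 10. The loss is 12 − 9 = 3 in every subsequent period, with present value 3·δ/(1−δ).
Deviation is unprofitable when 3·δ/(1−δ) ≥ 10, i.e. δ/(1−δ) ≥ 10/3.
Equivalently δ ≥ 10/(10+3) = 10/13.

10/13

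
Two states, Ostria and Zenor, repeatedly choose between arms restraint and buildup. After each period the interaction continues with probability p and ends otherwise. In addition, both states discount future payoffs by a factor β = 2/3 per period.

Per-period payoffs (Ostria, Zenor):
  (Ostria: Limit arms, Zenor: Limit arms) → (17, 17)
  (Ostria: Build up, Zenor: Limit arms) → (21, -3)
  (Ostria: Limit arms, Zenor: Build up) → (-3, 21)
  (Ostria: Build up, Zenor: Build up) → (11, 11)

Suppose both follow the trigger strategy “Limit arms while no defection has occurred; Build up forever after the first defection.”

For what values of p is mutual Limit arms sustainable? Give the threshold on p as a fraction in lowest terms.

3/5

With continuation probability p and discount β, the effective per-period discount factor is βp.
Grim-trigger IC: βp ≥ (21−17)/(21−11) = 2/5.
So p ≥ (2/5)/(2/3) = 3/5.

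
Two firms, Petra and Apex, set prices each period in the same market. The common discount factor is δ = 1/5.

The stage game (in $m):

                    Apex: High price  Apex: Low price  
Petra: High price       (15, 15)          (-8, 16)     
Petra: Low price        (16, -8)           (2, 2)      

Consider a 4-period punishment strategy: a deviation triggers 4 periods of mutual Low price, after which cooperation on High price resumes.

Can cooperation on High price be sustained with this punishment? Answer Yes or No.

Yes

IC: δ+…+δ^4 ≥ (16−15)/(15−2) = 1/13.
At δ = 1/5: partial sum = 0.2496 ≥ 0.0769. Cooperation sustainable.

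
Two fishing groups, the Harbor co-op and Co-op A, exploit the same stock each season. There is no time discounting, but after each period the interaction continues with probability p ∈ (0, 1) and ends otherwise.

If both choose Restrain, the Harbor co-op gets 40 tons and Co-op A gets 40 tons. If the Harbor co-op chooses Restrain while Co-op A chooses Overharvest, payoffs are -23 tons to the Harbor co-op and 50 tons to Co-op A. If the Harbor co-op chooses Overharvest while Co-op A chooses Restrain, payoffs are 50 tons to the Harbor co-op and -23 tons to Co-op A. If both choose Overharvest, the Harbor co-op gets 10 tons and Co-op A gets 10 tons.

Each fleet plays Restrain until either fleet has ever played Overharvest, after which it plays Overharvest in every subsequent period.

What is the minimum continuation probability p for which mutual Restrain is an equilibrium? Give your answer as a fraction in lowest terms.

Expected cooperation value is 40 + p·40 + p²·40 + … = 40/(1−p); deviation gives 50 + p·10/(1−p).
40 ≥ 50(1−p) + 10p ⇒ 40p ≥ 10 ⇒ p ≥ 10/40 = 1/4.

1/4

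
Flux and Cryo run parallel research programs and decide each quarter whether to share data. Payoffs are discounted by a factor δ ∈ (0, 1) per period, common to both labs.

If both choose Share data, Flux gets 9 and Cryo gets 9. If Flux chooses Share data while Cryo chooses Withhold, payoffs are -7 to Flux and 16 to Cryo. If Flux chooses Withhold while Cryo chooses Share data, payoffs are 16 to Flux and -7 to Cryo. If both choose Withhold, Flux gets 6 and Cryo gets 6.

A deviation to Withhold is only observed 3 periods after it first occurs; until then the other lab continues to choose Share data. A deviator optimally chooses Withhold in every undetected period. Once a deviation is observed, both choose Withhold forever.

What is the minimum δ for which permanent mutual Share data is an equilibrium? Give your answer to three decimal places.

The best deviation is to choose Withhold for all 3 undetected periods, earning 16 each, then 6 forever once detected.
Deviation value: 16(1−δ^3)/(1−δ) + 6δ^3/(1−δ); cooperation value: 9/(1−δ).
IC: 9 ≥ 16(1−δ^3) + 6δ^3 = 16 − 10δ^3.
So δ^3 ≥ 7/10, giving δ ≥ (7/10)^(1/3) ≈ 0.888.

0.888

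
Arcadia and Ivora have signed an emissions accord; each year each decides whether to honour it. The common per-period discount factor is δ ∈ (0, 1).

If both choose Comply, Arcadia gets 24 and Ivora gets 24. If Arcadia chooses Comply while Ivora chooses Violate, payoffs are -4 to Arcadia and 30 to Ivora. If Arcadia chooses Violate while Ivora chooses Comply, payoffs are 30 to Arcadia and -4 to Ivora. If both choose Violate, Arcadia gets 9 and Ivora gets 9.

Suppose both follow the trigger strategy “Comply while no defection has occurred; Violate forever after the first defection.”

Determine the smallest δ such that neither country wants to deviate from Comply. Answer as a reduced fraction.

24/(1−δ) ≥ 30 + 9δ/(1−δ)
24 ≥ 30 − 21δ
δ ≥ 6/21 = 2/7.

2/7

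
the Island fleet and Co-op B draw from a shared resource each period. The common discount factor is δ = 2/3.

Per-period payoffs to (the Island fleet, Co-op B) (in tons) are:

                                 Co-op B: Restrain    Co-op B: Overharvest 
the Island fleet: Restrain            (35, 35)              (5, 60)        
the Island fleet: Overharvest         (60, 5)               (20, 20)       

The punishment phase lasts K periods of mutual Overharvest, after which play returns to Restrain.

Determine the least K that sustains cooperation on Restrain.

5

IC: δ(1−δ^K)/(1−δ) ≥ (60−35)/(35−20) = 5/3.
With δ = 2/3: need 1 − δ^K ≥ 5/3·(1−2/3)/(2/3), i.e. δ^K ≤ 0.1667.
Since (2/3)^4 = 0.1975 and (2/3)^5 = 0.1317, the smallest such K is 5.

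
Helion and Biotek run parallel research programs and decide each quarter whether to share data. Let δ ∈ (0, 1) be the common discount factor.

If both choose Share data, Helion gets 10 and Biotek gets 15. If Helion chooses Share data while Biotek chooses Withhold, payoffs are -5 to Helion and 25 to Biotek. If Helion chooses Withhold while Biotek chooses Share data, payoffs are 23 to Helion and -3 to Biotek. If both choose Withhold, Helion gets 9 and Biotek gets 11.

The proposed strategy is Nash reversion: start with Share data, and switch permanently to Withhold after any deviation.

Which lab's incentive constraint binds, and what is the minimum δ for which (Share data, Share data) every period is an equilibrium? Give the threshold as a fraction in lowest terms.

Helion: cooperation gives 10 each period; deviation gives 23 once then 9 forever.
  10/(1−δ) ≥ 23 + 9δ/(1−δ) ⇒ δ ≥ 13/14.
Biotek: cooperation gives 15 each period; deviation gives 25 once then 11 forever.
  δ ≥ 10/14 = 5/7.
Both must hold, so the binding constraint is Helion's: δ ≥ 13/14.

Helion; δ ≥ 13/14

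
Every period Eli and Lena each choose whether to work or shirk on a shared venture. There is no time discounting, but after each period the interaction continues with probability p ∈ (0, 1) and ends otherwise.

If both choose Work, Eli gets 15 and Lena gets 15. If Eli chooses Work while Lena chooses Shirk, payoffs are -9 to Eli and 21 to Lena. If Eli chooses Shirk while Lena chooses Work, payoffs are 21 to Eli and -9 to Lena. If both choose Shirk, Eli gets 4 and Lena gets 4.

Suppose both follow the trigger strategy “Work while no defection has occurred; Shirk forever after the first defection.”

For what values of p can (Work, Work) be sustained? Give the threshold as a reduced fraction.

6/17

Expected cooperation value is 15 + p·15 + p²·15 + … = 15/(1−p); deviation gives 21 + p·4/(1−p).
15 ≥ 21(1−p) + 4p ⇒ 17p ≥ 6 ⇒ p ≥ 6/17.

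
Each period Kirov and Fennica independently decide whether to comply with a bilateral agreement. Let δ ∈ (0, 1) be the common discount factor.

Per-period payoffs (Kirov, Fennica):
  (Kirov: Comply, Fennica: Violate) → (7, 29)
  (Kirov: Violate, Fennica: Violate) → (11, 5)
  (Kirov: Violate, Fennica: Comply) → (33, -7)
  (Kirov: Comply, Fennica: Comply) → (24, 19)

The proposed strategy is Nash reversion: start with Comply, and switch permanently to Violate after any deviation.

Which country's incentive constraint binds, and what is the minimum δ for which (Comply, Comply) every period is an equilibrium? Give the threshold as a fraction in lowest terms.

Fennica; δ ≥ 5/12

For Kirov: deviation gain 33−24 = 9, per-period punishment loss 24−11 = 13. IC gives δ ≥ 9/22.
For Fennica: gain 10, loss 14 per period, so δ ≥ 10/24 = 5/12.
The tighter constraint is Fennica's, so cooperation needs δ ≥ 5/12.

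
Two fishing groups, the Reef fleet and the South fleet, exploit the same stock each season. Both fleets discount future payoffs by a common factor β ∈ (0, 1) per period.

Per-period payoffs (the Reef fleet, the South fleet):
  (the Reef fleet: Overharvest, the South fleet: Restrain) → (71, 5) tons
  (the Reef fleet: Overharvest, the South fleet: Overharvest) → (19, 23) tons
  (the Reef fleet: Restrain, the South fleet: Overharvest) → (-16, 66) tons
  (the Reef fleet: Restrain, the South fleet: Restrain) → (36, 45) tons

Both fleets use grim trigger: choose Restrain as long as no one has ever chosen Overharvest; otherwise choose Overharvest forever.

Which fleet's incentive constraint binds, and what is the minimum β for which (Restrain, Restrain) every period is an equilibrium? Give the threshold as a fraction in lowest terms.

the Reef fleet: cooperation gives 36 each period; deviation gives 71 once then 19 forever.
  36/(1−β) ≥ 71 + 19β/(1−β) ⇒ β ≥ 35/52.
the South fleet: cooperation gives 45 each period; deviation gives 66 once then 23 forever.
  β ≥ 21/43.
Both must hold, so the binding constraint is the Reef fleet's: β ≥ 35/52.

the Reef fleet; β ≥ 35/52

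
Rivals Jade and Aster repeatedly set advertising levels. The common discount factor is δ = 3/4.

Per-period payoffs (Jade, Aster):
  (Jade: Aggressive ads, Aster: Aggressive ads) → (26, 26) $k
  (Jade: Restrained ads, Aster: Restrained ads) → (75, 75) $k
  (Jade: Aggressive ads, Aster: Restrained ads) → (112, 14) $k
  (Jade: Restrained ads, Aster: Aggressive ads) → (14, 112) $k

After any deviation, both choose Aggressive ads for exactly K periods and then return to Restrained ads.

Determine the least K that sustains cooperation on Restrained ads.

No profitable deviation requires (75−26)(δ+…+δ^K) ≥ 112−75, i.e. δ+…+δ^K ≥ 37/49 ≈ 0.7551.
With δ = 3/4, the partial sums are K=1: 0.7500, K=2: 1.3125.
K = 2 is the first length at which the sum reaches 0.7551.

2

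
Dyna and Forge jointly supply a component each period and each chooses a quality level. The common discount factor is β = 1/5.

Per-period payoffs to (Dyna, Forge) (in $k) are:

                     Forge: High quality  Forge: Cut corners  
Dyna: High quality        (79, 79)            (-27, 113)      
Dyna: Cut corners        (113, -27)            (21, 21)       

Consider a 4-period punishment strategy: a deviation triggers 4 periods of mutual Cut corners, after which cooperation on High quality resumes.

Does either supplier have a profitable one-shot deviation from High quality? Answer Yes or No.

IC: β+…+β^4 ≥ (113−79)/(79−21) = 17/29.
At β = 1/5: partial sum = 0.2496 < 0.5862. Cooperation not sustainable.

Yes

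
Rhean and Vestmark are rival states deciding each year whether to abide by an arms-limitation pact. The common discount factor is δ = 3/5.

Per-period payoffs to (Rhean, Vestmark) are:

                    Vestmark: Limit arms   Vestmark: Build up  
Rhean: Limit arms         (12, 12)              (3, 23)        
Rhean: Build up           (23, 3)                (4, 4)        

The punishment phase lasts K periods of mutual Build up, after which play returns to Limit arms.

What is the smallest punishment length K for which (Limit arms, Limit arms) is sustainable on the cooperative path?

IC: δ(1−δ^K)/(1−δ) ≥ (23−12)/(12−4) = 11/8.
With δ = 3/5: need 1 − δ^K ≥ 11/8·(1−3/5)/(3/5), i.e. δ^K ≤ 0.0833.
Since (3/5)^4 = 0.1296 and (3/5)^5 = 0.0778, the smallest such K is 5.

5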